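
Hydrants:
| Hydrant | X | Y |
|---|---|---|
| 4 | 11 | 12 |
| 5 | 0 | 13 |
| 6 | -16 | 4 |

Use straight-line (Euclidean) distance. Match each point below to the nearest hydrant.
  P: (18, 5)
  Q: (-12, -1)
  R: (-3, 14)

P→4; Q→6; R→5

P at (18, 5):
  4: √((-7)² + (7)²) = √(49.000 + 49.000) = 9.9
  5: √((-18)² + (8)²) = √(324.000 + 64.000) = 19.7
  6: √((-34)² + (-1)²) = √(1156.000 + 1.000) = 34.0
  → nearest: 4 (9.9)
Q at (-12, -1):
  4: √((23)² + (13)²) = √(529.000 + 169.000) = 26.4
  5: √((12)² + (14)²) = √(144.000 + 196.000) = 18.4
  6: √((-4)² + (5)²) = √(16.000 + 25.000) = 6.4
  → nearest: 6 (6.4)
R at (-3, 14):
  4: √((14)² + (-2)²) = √(196.000 + 4.000) = 14.1
  5: √((3)² + (-1)²) = √(9.000 + 1.000) = 3.2
  6: √((-13)² + (-10)²) = √(169.000 + 100.000) = 16.4
  → nearest: 5 (3.2)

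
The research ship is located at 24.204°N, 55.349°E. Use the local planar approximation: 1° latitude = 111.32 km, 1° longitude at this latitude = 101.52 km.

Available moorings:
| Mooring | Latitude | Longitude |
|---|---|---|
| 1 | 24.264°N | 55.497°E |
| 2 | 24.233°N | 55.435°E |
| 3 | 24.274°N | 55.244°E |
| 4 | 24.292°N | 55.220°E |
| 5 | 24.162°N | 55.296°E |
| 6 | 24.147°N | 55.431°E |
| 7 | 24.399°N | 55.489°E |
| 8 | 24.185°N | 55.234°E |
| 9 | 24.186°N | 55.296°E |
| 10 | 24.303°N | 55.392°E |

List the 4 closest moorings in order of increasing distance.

Distances from 24.204°N, 55.349°E:
1: √((0.060·111.32)² + (0.148·101.52)²) = √(44.61171 + 225.74942) = 16.443 km
2: √((0.029·111.32)² + (0.086·101.52)²) = √(10.42179 + 76.22547) = 9.308 km
3: √((0.070·111.32)² + (-0.105·101.52)²) = √(60.72150 + 113.62707) = 13.204 km
4: √((0.088·111.32)² + (-0.129·101.52)²) = √(95.96475 + 171.50731) = 16.355 km
5: √((-0.042·111.32)² + (-0.053·101.52)²) = √(21.85974 + 28.95043) = 7.128 km
6: √((-0.057·111.32)² + (0.082·101.52)²) = √(40.26207 + 69.29963) = 10.467 km
7: √((0.195·111.32)² + (0.140·101.52)²) = √(471.21121 + 202.00368) = 25.946 km
8: √((-0.019·111.32)² + (-0.115·101.52)²) = √(4.47356 + 136.30096) = 11.865 km
9: √((-0.018·111.32)² + (-0.053·101.52)²) = √(4.01505 + 28.95043) = 5.742 km
10: √((0.099·111.32)² + (0.043·101.52)²) = √(121.45539 + 19.05637) = 11.854 km
Sorted: 9 (5.742 km) < 5 (7.128 km) < 2 (9.308 km) < 6 (10.467 km) < 10 (11.854 km) < 8 (11.865 km) < …

9, 5, 2, 6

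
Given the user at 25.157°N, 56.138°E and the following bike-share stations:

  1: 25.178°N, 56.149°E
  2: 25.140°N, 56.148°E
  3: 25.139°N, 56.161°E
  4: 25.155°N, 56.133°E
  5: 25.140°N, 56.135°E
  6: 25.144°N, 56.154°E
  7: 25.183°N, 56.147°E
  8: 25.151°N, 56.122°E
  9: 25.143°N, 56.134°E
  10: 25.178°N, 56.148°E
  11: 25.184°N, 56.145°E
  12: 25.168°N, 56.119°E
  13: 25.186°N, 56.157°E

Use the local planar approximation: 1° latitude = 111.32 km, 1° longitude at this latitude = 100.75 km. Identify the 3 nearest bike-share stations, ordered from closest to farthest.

Distances from 25.157°N, 56.138°E:
1: 2.587 km
2: 2.144 km
3: 3.063 km
4: 0.551 km
5: 1.916 km
6: 2.166 km
7: 3.033 km
8: 1.745 km
9: 1.610 km
10: 2.546 km
11: 3.087 km
12: 2.272 km
13: 3.753 km
Sorted: 4 (0.551 km) < 9 (1.610 km) < 8 (1.745 km) < 5 (1.916 km) < 2 (2.144 km) < …

4, 9, 8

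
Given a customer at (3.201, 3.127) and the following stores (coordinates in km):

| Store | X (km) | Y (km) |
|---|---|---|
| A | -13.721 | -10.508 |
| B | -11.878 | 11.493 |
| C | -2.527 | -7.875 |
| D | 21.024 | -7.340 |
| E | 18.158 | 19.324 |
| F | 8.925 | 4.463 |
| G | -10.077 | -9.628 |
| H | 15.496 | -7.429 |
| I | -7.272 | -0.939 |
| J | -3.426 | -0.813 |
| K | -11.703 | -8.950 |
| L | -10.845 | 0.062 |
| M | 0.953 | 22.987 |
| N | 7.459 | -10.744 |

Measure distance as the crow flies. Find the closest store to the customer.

F

Distances from (3.201, 3.127):
A: 21.732 km
B: 17.244 km
C: 12.404 km
D: 20.669 km
E: 22.047 km
F: 5.878 km
G: 18.412 km
H: 16.205 km
I: 11.235 km
J: 7.710 km
K: 19.183 km
L: 14.377 km
M: 19.987 km
N: 14.510 km
Minimum: F at 5.878 km.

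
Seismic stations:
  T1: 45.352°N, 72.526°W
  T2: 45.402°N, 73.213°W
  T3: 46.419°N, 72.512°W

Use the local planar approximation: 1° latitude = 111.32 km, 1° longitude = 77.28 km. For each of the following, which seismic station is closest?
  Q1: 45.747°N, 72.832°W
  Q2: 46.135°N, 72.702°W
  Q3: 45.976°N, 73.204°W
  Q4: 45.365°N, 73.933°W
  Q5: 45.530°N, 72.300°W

Q1→T2; Q2→T3; Q3→T2; Q4→T2; Q5→T1

Q1 at 45.747°N, 72.832°W:
  T1: √((-0.395·111.32)² + (0.306·77.28)²) = √(1933.48402 + 559.21277) = 49.927 km
  T2: √((-0.345·111.32)² + (-0.381·77.28)²) = √(1474.97475 + 866.93029) = 48.393 km
  T3: √((0.672·111.32)² + (0.320·77.28)²) = √(5596.09323 + 611.55312) = 78.789 km
  → nearest: T2 (48.393 km)
Q2 at 46.135°N, 72.702°W:
  T1: √((-0.783·111.32)² + (0.176·77.28)²) = √(7597.48619 + 184.99482) = 88.218 km
  T2: √((-0.733·111.32)² + (-0.511·77.28)²) = √(6658.16180 + 1559.46642) = 90.651 km
  T3: √((0.284·111.32)² + (0.190·77.28)²) = √(999.50064 + 215.59636) = 34.858 km
  → nearest: T3 (34.858 km)
Q3 at 45.976°N, 73.204°W:
  T1: √((-0.624·111.32)² + (0.678·77.28)²) = √(4825.20284 + 2745.32405) = 87.009 km
  T2: √((-0.574·111.32)² + (-0.009·77.28)²) = √(4082.91351 + 0.48375) = 63.901 km
  T3: √((0.443·111.32)² + (0.692·77.28)²) = √(2431.94555 + 2859.87081) = 72.745 km
  → nearest: T2 (63.901 km)
Q4 at 45.365°N, 73.933°W:
  T1: √((-0.013·111.32)² + (1.407·77.28)²) = √(2.09427 + 11822.85659) = 108.743 km
  T2: √((0.037·111.32)² + (0.720·77.28)²) = √(16.96484 + 3095.98765) = 55.794 km
  T3: √((1.054·111.32)² + (1.421·77.28)²) = √(13766.62927 + 12059.30787) = 160.705 km
  → nearest: T2 (55.794 km)
Q5 at 45.530°N, 72.300°W:
  T1: √((-0.178·111.32)² + (-0.226·77.28)²) = √(392.63264 + 305.03601) = 26.413 km
  T2: √((-0.128·111.32)² + (-0.913·77.28)²) = √(203.03286 + 4978.23945) = 71.981 km
  T3: √((0.889·111.32)² + (-0.212·77.28)²) = √(9793.77037 + 268.41448) = 100.310 km
  → nearest: T1 (26.413 km)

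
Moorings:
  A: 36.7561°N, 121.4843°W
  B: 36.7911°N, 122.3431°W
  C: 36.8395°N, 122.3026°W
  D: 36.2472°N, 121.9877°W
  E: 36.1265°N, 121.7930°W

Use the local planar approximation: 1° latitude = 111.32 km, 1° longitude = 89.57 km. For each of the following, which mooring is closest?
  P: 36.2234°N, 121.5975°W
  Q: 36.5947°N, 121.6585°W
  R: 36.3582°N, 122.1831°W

P at 36.2234°N, 121.5975°W:
  A: √((0.5327·111.32)² + (0.1132·89.57)²) = √(3516.509450 + 102.805891) = 60.1607 km
  B: √((0.5677·111.32)² + (-0.7456·89.57)²) = √(3993.780423 + 4460.021447) = 91.9446 km
  C: √((0.6161·111.32)² + (-0.7051·89.57)²) = √(4703.799622 + 3988.655958) = 93.2333 km
  D: √((0.0238·111.32)² + (-0.3902·89.57)²) = √(7.019405 + 1221.517459) = 35.0505 km
  E: √((-0.0969·111.32)² + (-0.1955·89.57)²) = √(116.357384 + 306.632845) = 20.5667 km
  → nearest: E (20.5667 km)
Q at 36.5947°N, 121.6585°W:
  A: √((0.1614·111.32)² + (0.1742·89.57)²) = √(322.814814 + 243.456542) = 23.7965 km
  B: √((0.1964·111.32)² + (-0.6846·89.57)²) = √(478.001613 + 3760.096042) = 65.1007 km
  C: √((0.2448·111.32)² + (-0.6441·89.57)²) = √(742.624413 + 3328.371133) = 63.8044 km
  D: √((-0.3475·111.32)² + (-0.3292·89.57)²) = √(1496.428646 + 869.450380) = 48.6403 km
  E: √((-0.4682·111.32)² + (-0.1345·89.57)²) = √(2716.496902 + 145.134185) = 53.4942 km
  → nearest: A (23.7965 km)
R at 36.3582°N, 122.1831°W:
  A: √((0.3979·111.32)² + (0.6988·89.57)²) = √(1961.978634 + 3917.697875) = 76.6790 km
  B: √((0.4329·111.32)² + (-0.1600·89.57)²) = √(2322.317351 + 205.383293) = 50.2762 km
  C: √((0.4813·111.32)² + (-0.1195·89.57)²) = √(2870.635945 + 114.567374) = 54.6370 km
  D: √((-0.1110·111.32)² + (0.1954·89.57)²) = √(152.683587 + 306.319234) = 21.4244 km
  E: √((-0.2317·111.32)² + (0.3901·89.57)²) = √(665.270802 + 1220.891441) = 43.4300 km
  → nearest: D (21.4244 km)

P→E; Q→A; R→D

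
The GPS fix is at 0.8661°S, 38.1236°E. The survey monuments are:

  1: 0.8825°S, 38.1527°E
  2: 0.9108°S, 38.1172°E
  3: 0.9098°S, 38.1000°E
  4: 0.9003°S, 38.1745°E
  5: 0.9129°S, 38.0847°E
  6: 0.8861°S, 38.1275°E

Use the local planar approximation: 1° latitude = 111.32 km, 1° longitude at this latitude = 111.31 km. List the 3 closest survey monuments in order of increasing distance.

Distances from 0.8661°S, 38.1236°E:
1: √((-0.0164·111.32)² + (0.0291·111.31)²) = √(3.332991 + 10.491905) = 3.7182 km
2: √((-0.0447·111.32)² + (-0.0064·111.31)²) = √(24.760616 + 0.507491) = 5.0267 km
3: √((-0.0437·111.32)² + (-0.0236·111.31)²) = √(23.665150 + 6.900688) = 5.5286 km
4: √((-0.0342·111.32)² + (0.0509·111.31)²) = √(14.494345 + 32.099919) = 6.8260 km
5: √((-0.0468·111.32)² + (-0.0389·111.31)²) = √(27.141766 + 18.748545) = 6.7742 km
6: √((-0.0200·111.32)² + (0.0039·111.31)²) = √(4.956857 + 0.188451) = 2.2683 km
Sorted: 6 (2.2683 km) < 1 (3.7182 km) < 2 (5.0267 km) < 3 (5.5286 km) < 5 (6.7742 km) < …

6, 1, 2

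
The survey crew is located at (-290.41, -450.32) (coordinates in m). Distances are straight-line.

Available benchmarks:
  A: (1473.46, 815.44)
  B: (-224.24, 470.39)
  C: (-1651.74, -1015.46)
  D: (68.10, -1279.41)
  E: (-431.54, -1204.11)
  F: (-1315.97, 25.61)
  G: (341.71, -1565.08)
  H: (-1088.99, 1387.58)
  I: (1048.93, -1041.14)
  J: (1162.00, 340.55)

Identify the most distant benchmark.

A

Distances from (-290.41, -450.32):
A: √((1763.87)² + (1265.76)²) = √(3111237.3769 + 1602148.3776) = 2171.03 m
B: √((66.17)² + (920.71)²) = √(4378.4689 + 847706.9041) = 923.08 m
C: √((-1361.33)² + (-565.14)²) = √(1853219.3689 + 319383.2196) = 1473.98 m
D: √((358.51)² + (-829.09)²) = √(128529.4201 + 687390.2281) = 903.28 m
E: √((-141.13)² + (-753.79)²) = √(19917.6769 + 568199.3641) = 766.89 m
F: √((-1025.56)² + (475.93)²) = √(1051773.3136 + 226509.3649) = 1130.61 m
G: √((632.12)² + (-1114.76)²) = √(399575.6944 + 1242689.8576) = 1281.51 m
H: √((-798.58)² + (1837.90)²) = √(637730.0164 + 3377876.4100) = 2003.90 m
I: √((1339.34)² + (-590.82)²) = √(1793831.6356 + 349068.2724) = 1463.86 m
J: √((1452.41)² + (790.87)²) = √(2109494.8081 + 625475.3569) = 1653.77 m
Maximum: A at 2171.03 m.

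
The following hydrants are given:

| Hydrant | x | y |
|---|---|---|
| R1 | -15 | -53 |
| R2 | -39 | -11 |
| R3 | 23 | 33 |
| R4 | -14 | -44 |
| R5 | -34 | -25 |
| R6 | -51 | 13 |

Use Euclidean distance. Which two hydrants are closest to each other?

R1 and R4

Pairwise distances:
R1–R2: 48.4
R1–R3: 94.0
R1–R4: 9.1
R1–R5: 33.8
R1–R6: 75.2
R2–R3: 76.0
R2–R4: 41.4
R2–R5: 14.9
R2–R6: 26.8
R3–R4: 85.4
R3–R5: 81.3
R3–R6: 76.7
R4–R5: 27.6
R4–R6: 68.0
R5–R6: 41.6
Closest pair: R1–R4 at 9.1.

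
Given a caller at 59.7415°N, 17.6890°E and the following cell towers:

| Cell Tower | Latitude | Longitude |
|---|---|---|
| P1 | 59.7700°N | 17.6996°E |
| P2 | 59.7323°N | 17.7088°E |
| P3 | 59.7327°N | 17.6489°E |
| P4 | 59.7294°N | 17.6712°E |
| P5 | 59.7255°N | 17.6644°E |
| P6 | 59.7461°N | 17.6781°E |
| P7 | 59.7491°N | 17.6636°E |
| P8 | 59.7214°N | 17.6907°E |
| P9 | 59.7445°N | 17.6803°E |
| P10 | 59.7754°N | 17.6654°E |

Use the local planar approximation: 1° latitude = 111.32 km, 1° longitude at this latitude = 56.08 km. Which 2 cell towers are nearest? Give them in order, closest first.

P9, P6

Distances from 59.7415°N, 17.6890°E:
P1: √((0.0285·111.32)² + (0.0106·56.08)²) = √(10.065518 + 0.353368) = 3.2278 km
P2: √((-0.0092·111.32)² + (0.0198·56.08)²) = √(1.048871 + 1.232953) = 1.5106 km
P3: √((-0.0088·111.32)² + (-0.0401·56.08)²) = √(0.959648 + 5.057137) = 2.4529 km
P4: √((-0.0121·111.32)² + (-0.0178·56.08)²) = √(1.814334 + 0.996451) = 1.6765 km
P5: √((-0.0160·111.32)² + (-0.0246·56.08)²) = √(3.172388 + 1.903208) = 2.2529 km
P6: √((0.0046·111.32)² + (-0.0109·56.08)²) = √(0.262218 + 0.373653) = 0.7974 km
P7: √((0.0076·111.32)² + (-0.0254·56.08)²) = √(0.715770 + 2.029007) = 1.6567 km
P8: √((-0.0201·111.32)² + (0.0017·56.08)²) = √(5.006549 + 0.009089) = 2.2396 km
P9: √((0.0030·111.32)² + (-0.0087·56.08)²) = √(0.111529 + 0.238043) = 0.5912 km
P10: √((0.0339·111.32)² + (-0.0236·56.08)²) = √(14.241174 + 1.751620) = 3.9991 km
Sorted: P9 (0.5912 km) < P6 (0.7974 km) < P2 (1.5106 km) < P7 (1.6567 km) < …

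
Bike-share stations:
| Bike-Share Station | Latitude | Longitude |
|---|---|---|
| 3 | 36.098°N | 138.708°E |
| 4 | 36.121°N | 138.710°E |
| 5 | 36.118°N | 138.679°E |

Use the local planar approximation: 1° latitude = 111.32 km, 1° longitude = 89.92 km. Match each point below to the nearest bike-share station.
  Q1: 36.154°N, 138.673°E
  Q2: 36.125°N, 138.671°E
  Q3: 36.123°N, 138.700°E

Q1 at 36.154°N, 138.673°E:
  3: √((-0.056·111.32)² + (0.035·89.92)²) = √(38.86176 + 9.90487) = 6.983 km
  4: √((-0.033·111.32)² + (0.037·89.92)²) = √(13.49504 + 11.06920) = 4.956 km
  5: √((-0.036·111.32)² + (0.006·89.92)²) = √(16.06022 + 0.29108) = 4.044 km
  → nearest: 5 (4.044 km)
Q2 at 36.125°N, 138.671°E:
  3: √((-0.027·111.32)² + (0.037·89.92)²) = √(9.03387 + 11.06920) = 4.484 km
  4: √((-0.004·111.32)² + (0.039·89.92)²) = √(0.19827 + 12.29821) = 3.535 km
  5: √((-0.007·111.32)² + (0.008·89.92)²) = √(0.60721 + 0.51748) = 1.061 km
  → nearest: 5 (1.061 km)
Q3 at 36.123°N, 138.700°E:
  3: √((-0.025·111.32)² + (0.008·89.92)²) = √(7.74509 + 0.51748) = 2.874 km
  4: √((-0.002·111.32)² + (0.010·89.92)²) = √(0.04957 + 0.80856) = 0.926 km
  5: √((-0.005·111.32)² + (-0.021·89.92)²) = √(0.30980 + 3.56575) = 1.969 km
  → nearest: 4 (0.926 km)

Q1→5; Q2→5; Q3→4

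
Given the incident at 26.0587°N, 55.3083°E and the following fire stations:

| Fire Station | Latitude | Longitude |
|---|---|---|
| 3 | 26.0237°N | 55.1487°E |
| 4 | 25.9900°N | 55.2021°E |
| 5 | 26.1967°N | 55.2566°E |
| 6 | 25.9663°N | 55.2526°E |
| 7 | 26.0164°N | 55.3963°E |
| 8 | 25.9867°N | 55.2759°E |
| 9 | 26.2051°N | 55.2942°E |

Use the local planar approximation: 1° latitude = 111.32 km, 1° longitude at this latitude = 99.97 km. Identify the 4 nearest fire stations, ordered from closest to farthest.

Distances from 26.0587°N, 55.3083°E:
3: √((-0.0350·111.32)² + (-0.1596·99.97)²) = √(15.180374 + 254.568790) = 16.4240 km
4: √((-0.0687·111.32)² + (-0.1062·99.97)²) = √(58.487071 + 112.716740) = 13.0845 km
5: √((0.1380·111.32)² + (-0.0517·99.97)²) = √(235.995960 + 26.712865) = 16.2083 km
6: √((-0.0924·111.32)² + (-0.0557·99.97)²) = √(105.801138 + 31.006288) = 11.6965 km
7: √((-0.0423·111.32)² + (0.0880·99.97)²) = √(22.173136 + 77.393543) = 9.9783 km
8: √((-0.0720·111.32)² + (-0.0324·99.97)²) = √(64.240866 + 10.491302) = 8.6448 km
9: √((0.1464·111.32)² + (-0.0141·99.97)²) = √(265.600292 + 1.986907) = 16.3581 km
Sorted: 8 (8.6448 km) < 7 (9.9783 km) < 6 (11.6965 km) < 4 (13.0845 km) < 5 (16.2083 km) < 9 (16.3581 km) < …

8, 7, 6, 4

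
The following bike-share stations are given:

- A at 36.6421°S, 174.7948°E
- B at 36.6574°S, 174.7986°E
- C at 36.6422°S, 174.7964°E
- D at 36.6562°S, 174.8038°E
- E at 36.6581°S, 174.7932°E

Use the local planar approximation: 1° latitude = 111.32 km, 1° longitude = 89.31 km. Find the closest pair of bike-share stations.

A and C

Pairwise distances:
A–B: 1.7367 km
A–C: 0.1433 km
A–D: 1.7635 km
A–E: 1.7868 km
B–C: 1.7034 km
B–D: 0.4832 km
B–E: 0.4885 km
C–D: 1.6928 km
C–E: 1.7929 km
D–E: 0.9700 km
Closest pair: A–C at 0.1433 km.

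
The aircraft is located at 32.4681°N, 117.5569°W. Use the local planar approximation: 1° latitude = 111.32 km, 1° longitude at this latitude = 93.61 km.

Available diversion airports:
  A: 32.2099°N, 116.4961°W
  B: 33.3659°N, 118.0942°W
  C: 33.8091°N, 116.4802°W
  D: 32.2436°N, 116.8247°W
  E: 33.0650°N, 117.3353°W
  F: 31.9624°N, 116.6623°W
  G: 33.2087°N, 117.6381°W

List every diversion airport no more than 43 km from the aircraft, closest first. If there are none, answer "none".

Distances from 32.4681°N, 117.5569°W:
A: √((-0.2582·111.32)² + (1.0608·93.61)²) = √(826.149931 + 9860.785519) = 103.3776 km
B: √((0.8978·111.32)² + (-0.5373·93.61)²) = √(9988.622438 + 2529.753303) = 111.8855 km
C: √((1.3410·111.32)² + (1.0767·93.61)²) = √(22284.554227 + 10158.601321) = 180.1198 km
D: √((-0.2245·111.32)² + (0.7322·93.61)²) = √(624.567075 + 4697.901855) = 72.9553 km
E: √((0.5969·111.32)² + (0.2216·93.61)²) = √(4415.191583 + 430.312540) = 69.6097 km
F: √((-0.5057·111.32)² + (0.8946·93.61)²) = √(3169.073432 + 7012.974797) = 100.9061 km
G: √((0.7406·111.32)² + (-0.0812·93.61)²) = √(6796.945862 + 57.777208) = 82.7933 km
Threshold 43 km: none within range.

none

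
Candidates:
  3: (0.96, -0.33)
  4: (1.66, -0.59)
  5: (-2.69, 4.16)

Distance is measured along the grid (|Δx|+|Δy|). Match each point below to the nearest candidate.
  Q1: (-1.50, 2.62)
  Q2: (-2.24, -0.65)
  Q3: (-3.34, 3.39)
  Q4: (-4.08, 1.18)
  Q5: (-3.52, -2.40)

Q1 at (-1.50, 2.62):
  3: |2.46| + |-2.95| = 2.46 + 2.95 = 5.41000
  4: |3.16| + |-3.21| = 3.16 + 3.21 = 6.37000
  5: |-1.19| + |1.54| = 1.19 + 1.54 = 2.73000
  → nearest: 5 (2.73000)
Q2 at (-2.24, -0.65):
  3: |3.20| + |0.32| = 3.20 + 0.32 = 3.52000
  4: |3.90| + |0.06| = 3.90 + 0.06 = 3.96000
  5: |-0.45| + |4.81| = 0.45 + 4.81 = 5.26000
  → nearest: 3 (3.52000)
Q3 at (-3.34, 3.39):
  3: |4.30| + |-3.72| = 4.30 + 3.72 = 8.02000
  4: |5.00| + |-3.98| = 5.00 + 3.98 = 8.98000
  5: |0.65| + |0.77| = 0.65 + 0.77 = 1.42000
  → nearest: 5 (1.42000)
Q4 at (-4.08, 1.18):
  3: |5.04| + |-1.51| = 5.04 + 1.51 = 6.55000
  4: |5.74| + |-1.77| = 5.74 + 1.77 = 7.51000
  5: |1.39| + |2.98| = 1.39 + 2.98 = 4.37000
  → nearest: 5 (4.37000)
Q5 at (-3.52, -2.40):
  3: |4.48| + |2.07| = 4.48 + 2.07 = 6.55000
  4: |5.18| + |1.81| = 5.18 + 1.81 = 6.99000
  5: |0.83| + |6.56| = 0.83 + 6.56 = 7.39000
  → nearest: 3 (6.55000)

Q1→5; Q2→3; Q3→5; Q4→5; Q5→3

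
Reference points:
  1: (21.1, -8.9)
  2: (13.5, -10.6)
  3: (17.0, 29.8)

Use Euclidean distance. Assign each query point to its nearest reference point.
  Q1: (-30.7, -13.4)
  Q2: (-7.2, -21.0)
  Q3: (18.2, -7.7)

Q1 at (-30.7, -13.4):
  1: 52.0
  2: 44.3
  3: 64.4
  → nearest: 2 (44.3)
Q2 at (-7.2, -21.0):
  1: 30.8
  2: 23.2
  3: 56.3
  → nearest: 2 (23.2)
Q3 at (18.2, -7.7):
  1: 3.1
  2: 5.5
  3: 37.5
  → nearest: 1 (3.1)

Q1→2; Q2→2; Q3→1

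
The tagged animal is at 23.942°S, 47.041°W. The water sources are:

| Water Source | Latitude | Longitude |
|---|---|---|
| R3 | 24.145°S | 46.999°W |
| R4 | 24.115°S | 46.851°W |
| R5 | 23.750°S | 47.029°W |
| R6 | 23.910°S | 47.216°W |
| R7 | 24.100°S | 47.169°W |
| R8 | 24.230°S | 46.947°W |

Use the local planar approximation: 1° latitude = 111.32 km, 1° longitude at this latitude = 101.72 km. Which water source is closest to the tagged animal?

R6

Distances from 23.942°S, 47.041°W:
R3: √((-0.203·111.32)² + (0.042·101.72)²) = √(510.66780 + 18.25203) = 22.998 km
R4: √((-0.173·111.32)² + (0.190·101.72)²) = √(370.88443 + 373.52520) = 27.284 km
R5: √((0.192·111.32)² + (0.012·101.72)²) = √(456.82394 + 1.48996) = 21.408 km
R6: √((0.032·111.32)² + (-0.175·101.72)²) = √(12.68955 + 316.87560) = 18.154 km
R7: √((-0.158·111.32)² + (-0.128·101.72)²) = √(309.35744 + 169.52457) = 21.883 km
R8: √((-0.288·111.32)² + (0.094·101.72)²) = √(1027.85386 + 91.42572) = 33.456 km
Minimum: R6 at 18.154 km.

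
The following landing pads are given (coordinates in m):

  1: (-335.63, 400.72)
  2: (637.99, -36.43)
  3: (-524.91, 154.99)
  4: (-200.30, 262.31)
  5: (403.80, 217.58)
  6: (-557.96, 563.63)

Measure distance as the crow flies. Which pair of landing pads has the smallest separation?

Pairwise distances:
1–2: 1067.26 m
1–3: 310.18 m
1–4: 193.58 m
1–5: 761.77 m
1–6: 275.63 m
2–3: 1178.55 m
2–4: 889.93 m
2–5: 345.49 m
2–6: 1338.05 m
3–4: 341.89 m
3–5: 930.82 m
3–6: 409.97 m
4–5: 605.75 m
4–6: 467.67 m
5–6: 1022.12 m
Closest pair: 1–4 at 193.58 m.

1 and 4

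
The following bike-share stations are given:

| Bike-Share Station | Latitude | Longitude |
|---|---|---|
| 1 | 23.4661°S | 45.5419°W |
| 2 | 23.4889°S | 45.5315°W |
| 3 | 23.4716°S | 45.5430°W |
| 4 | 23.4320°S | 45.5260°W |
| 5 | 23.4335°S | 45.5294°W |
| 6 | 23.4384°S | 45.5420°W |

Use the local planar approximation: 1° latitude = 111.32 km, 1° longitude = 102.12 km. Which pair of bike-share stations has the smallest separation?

Pairwise distances:
4–5: √((-0.0015·111.32)² + (-0.0034·102.12)²) = √(0.027882 + 0.120553) = 0.3853 km
1–3: √((-0.0055·111.32)² + (-0.0011·102.12)²) = √(0.374862 + 0.012618) = 0.6225 km
5–6: √((-0.0049·111.32)² + (-0.0126·102.12)²) = √(0.297535 + 1.655628) = 1.3976 km
4–6: √((-0.0064·111.32)² + (-0.0160·102.12)²) = √(0.507582 + 2.669695) = 1.7825 km
2–3: √((0.0173·111.32)² + (-0.0115·102.12)²) = √(3.708844 + 1.379168) = 2.2557 km
1–2: √((-0.0228·111.32)² + (0.0104·102.12)²) = √(6.441931 + 1.127946) = 2.7513 km
1–6: √((0.0277·111.32)² + (-0.0001·102.12)²) = √(9.508367 + 0.000104) = 3.0836 km
3–6: √((0.0332·111.32)² + (0.0010·102.12)²) = √(13.659115 + 0.010428) = 3.6972 km
1–5: √((0.0326·111.32)² + (0.0125·102.12)²) = √(13.169873 + 1.629452) = 3.8470 km
1–4: √((0.0341·111.32)² + (0.0159·102.12)²) = √(14.409707 + 2.636428) = 4.1287 km
3–5: √((0.0381·111.32)² + (0.0136·102.12)²) = √(17.988558 + 1.928854) = 4.4629 km
3–4: √((0.0396·111.32)² + (0.0170·102.12)²) = √(19.432862 + 3.013835) = 4.7378 km
2–6: √((0.0505·111.32)² + (-0.0105·102.12)²) = √(31.603061 + 1.149742) = 5.7230 km
2–5: √((0.0554·111.32)² + (0.0021·102.12)²) = √(38.033468 + 0.045990) = 6.1709 km
2–4: √((0.0569·111.32)² + (0.0055·102.12)²) = √(40.120924 + 0.315462) = 6.3590 km
Closest pair: 4–5 at 0.3853 km.

4 and 5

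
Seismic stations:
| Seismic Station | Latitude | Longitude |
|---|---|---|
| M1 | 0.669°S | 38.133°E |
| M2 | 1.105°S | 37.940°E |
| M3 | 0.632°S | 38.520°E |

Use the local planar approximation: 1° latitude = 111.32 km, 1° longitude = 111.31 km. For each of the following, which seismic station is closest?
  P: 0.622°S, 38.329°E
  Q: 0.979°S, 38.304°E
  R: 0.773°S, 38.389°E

P at 0.622°S, 38.329°E:
  M1: 22.435 km
  M2: 69.035 km
  M3: 21.289 km
  → nearest: M3 (21.289 km)
Q at 0.979°S, 38.304°E:
  M1: 39.410 km
  M2: 42.876 km
  M3: 45.499 km
  → nearest: M1 (39.410 km)
R at 0.773°S, 38.389°E:
  M1: 30.757 km
  M2: 62.159 km
  M3: 21.424 km
  → nearest: M3 (21.424 km)

P→M3; Q→M1; R→M3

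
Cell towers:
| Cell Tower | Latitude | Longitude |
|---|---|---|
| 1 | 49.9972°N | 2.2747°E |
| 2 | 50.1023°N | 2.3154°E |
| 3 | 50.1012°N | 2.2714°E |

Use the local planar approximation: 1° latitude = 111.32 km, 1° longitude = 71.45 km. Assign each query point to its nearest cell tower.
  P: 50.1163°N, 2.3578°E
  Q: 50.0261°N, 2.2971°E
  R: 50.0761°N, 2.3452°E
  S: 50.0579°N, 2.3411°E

P at 50.1163°N, 2.3578°E:
  1: √((-0.1191·111.32)² + (-0.0831·71.45)²) = √(175.780185 + 35.253847) = 14.5270 km
  2: √((-0.0140·111.32)² + (-0.0424·71.45)²) = √(2.428860 + 9.177749) = 3.4068 km
  3: √((-0.0151·111.32)² + (-0.0864·71.45)²) = √(2.825532 + 38.109386) = 6.3980 km
  → nearest: 2 (3.4068 km)
Q at 50.0261°N, 2.2971°E:
  1: √((-0.0289·111.32)² + (-0.0224·71.45)²) = √(10.350041 + 2.561536) = 3.5933 km
  2: √((0.0762·111.32)² + (0.0183·71.45)²) = √(71.954231 + 1.709648) = 8.5828 km
  3: √((0.0751·111.32)² + (-0.0257·71.45)²) = √(69.891807 + 3.371869) = 8.5594 km
  → nearest: 1 (3.5933 km)
R at 50.0761°N, 2.3452°E:
  1: √((-0.0789·111.32)² + (-0.0705·71.45)²) = √(77.143689 + 25.373636) = 10.1251 km
  2: √((0.0262·111.32)² + (-0.0298·71.45)²) = √(8.506462 + 4.533535) = 3.6111 km
  3: √((0.0251·111.32)² + (-0.0738·71.45)²) = √(7.807174 + 27.804634) = 5.9676 km
  → nearest: 2 (3.6111 km)
S at 50.0579°N, 2.3411°E:
  1: √((-0.0607·111.32)² + (-0.0664·71.45)²) = √(45.658725 + 22.508193) = 8.2563 km
  2: √((0.0444·111.32)² + (-0.0257·71.45)²) = √(24.429374 + 3.371869) = 5.2727 km
  3: √((0.0433·111.32)² + (-0.0697·71.45)²) = √(23.233904 + 24.801047) = 6.9307 km
  → nearest: 2 (5.2727 km)

P→2; Q→1; R→2; S→2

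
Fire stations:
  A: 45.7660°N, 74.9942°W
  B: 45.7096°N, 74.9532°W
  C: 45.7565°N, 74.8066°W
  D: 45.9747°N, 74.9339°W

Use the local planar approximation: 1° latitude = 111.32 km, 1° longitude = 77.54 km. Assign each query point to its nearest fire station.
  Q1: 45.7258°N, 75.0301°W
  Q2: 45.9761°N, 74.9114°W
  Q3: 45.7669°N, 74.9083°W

Q1→A; Q2→D; Q3→A

Q1 at 45.7258°N, 75.0301°W:
  A: 5.2702 km
  B: 6.2296 km
  C: 17.6639 km
  D: 28.6941 km
  → nearest: A (5.2702 km)
Q2 at 45.9761°N, 74.9114°W:
  A: 24.2535 km
  B: 29.8433 km
  C: 25.7611 km
  D: 1.7516 km
  → nearest: D (1.7516 km)
Q3 at 45.7669°N, 74.9083°W:
  A: 6.6614 km
  B: 7.2669 km
  C: 7.9703 km
  D: 23.2173 km
  → nearest: A (6.6614 km)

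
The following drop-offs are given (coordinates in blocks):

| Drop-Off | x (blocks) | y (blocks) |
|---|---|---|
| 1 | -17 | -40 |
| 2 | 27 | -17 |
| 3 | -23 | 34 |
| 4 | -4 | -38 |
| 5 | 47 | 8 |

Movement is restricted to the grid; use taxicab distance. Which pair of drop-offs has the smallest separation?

Pairwise distances:
1–2: |44| + |23| = 44 + 23 = 67 blocks
1–3: |-6| + |74| = 6 + 74 = 80 blocks
1–4: |13| + |2| = 13 + 2 = 15 blocks
1–5: |64| + |48| = 64 + 48 = 112 blocks
2–3: |-50| + |51| = 50 + 51 = 101 blocks
2–4: |-31| + |-21| = 31 + 21 = 52 blocks
2–5: |20| + |25| = 20 + 25 = 45 blocks
3–4: |19| + |-72| = 19 + 72 = 91 blocks
3–5: |70| + |-26| = 70 + 26 = 96 blocks
4–5: |51| + |46| = 51 + 46 = 97 blocks
Closest pair: 1–4 at 15 blocks.

1 and 4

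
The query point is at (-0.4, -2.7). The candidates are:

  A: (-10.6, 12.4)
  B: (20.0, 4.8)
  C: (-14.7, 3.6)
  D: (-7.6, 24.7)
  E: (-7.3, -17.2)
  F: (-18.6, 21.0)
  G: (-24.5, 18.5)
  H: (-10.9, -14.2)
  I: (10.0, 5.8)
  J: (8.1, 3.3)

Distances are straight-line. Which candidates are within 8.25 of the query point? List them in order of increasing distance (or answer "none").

Distances from (-0.4, -2.7):
A: 18.22
B: 21.73
C: 15.63
D: 28.33
E: 16.06
F: 29.88
G: 32.10
H: 15.57
I: 13.43
J: 10.40
Threshold 8.25: none within range.

none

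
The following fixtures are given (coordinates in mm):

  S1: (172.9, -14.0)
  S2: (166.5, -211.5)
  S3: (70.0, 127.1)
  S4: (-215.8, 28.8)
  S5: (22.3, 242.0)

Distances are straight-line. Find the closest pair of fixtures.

Pairwise distances:
S3–S5: √((-47.7)² + (114.9)²) = √(2275.290 + 13202.010) = 124.4 mm
S1–S3: √((-102.9)² + (141.1)²) = √(10588.410 + 19909.210) = 174.6 mm
S1–S2: √((-6.4)² + (-197.5)²) = √(40.960 + 39006.250) = 197.6 mm
S1–S5: √((-150.6)² + (256.0)²) = √(22680.360 + 65536.000) = 297.0 mm
S3–S4: √((-285.8)² + (-98.3)²) = √(81681.640 + 9662.890) = 302.2 mm
S4–S5: √((238.1)² + (213.2)²) = √(56691.610 + 45454.240) = 319.6 mm
S2–S3: √((-96.5)² + (338.6)²) = √(9312.250 + 114649.960) = 352.1 mm
S1–S4: √((-388.7)² + (42.8)²) = √(151087.690 + 1831.840) = 391.0 mm
S2–S4: √((-382.3)² + (240.3)²) = √(146153.290 + 57744.090) = 451.5 mm
S2–S5: √((-144.2)² + (453.5)²) = √(20793.640 + 205662.250) = 475.9 mm
Closest pair: S3–S5 at 124.4 mm.

S3 and S5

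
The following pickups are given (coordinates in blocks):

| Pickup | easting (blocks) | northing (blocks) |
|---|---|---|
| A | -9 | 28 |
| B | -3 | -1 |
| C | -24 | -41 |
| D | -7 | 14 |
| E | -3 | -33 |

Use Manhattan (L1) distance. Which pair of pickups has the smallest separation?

A and D

Pairwise distances:
A–D: |2| + |-14| = 2 + 14 = 16 blocks
B–D: |-4| + |15| = 4 + 15 = 19 blocks
C–E: |21| + |8| = 21 + 8 = 29 blocks
B–E: |0| + |-32| = 0 + 32 = 32 blocks
A–B: |6| + |-29| = 6 + 29 = 35 blocks
D–E: |4| + |-47| = 4 + 47 = 51 blocks
B–C: |-21| + |-40| = 21 + 40 = 61 blocks
A–E: |6| + |-61| = 6 + 61 = 67 blocks
C–D: |17| + |55| = 17 + 55 = 72 blocks
A–C: |-15| + |-69| = 15 + 69 = 84 blocks
Closest pair: A–D at 16 blocks.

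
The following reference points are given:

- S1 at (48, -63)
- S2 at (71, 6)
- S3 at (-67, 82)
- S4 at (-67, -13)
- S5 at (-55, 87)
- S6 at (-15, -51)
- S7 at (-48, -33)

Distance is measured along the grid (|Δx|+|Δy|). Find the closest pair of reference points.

S3 and S5

Pairwise distances:
S1–S2: 92
S1–S3: 260
S1–S4: 165
S1–S5: 253
S1–S6: 75
S1–S7: 126
S2–S3: 214
S2–S4: 157
S2–S5: 207
S2–S6: 143
S2–S7: 158
S3–S4: 95
S3–S5: 17
S3–S6: 185
S3–S7: 134
S4–S5: 112
S4–S6: 90
S4–S7: 39
S5–S6: 178
S5–S7: 127
S6–S7: 51
Closest pair: S3–S5 at 17.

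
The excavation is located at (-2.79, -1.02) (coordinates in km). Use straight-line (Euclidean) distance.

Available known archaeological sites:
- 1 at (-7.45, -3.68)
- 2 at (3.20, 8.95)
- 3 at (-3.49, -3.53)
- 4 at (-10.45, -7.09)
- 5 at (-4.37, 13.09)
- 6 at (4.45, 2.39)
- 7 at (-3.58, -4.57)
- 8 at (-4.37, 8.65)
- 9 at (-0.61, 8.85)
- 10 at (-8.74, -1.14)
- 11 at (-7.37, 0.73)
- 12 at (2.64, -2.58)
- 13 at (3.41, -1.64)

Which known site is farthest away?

5

Distances from (-2.79, -1.02):
1: 5.37 km
2: 11.63 km
3: 2.61 km
4: 9.77 km
5: 14.20 km
6: 8.00 km
7: 3.64 km
8: 9.80 km
9: 10.11 km
10: 5.95 km
11: 4.90 km
12: 5.65 km
13: 6.23 km
Maximum: 5 at 14.20 km.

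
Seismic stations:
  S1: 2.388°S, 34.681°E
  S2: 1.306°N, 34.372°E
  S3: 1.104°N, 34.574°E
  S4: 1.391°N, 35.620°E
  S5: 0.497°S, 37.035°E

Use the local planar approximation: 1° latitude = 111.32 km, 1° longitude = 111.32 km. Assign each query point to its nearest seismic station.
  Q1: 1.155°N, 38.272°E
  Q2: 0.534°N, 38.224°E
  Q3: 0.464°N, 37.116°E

Q1 at 1.155°N, 38.272°E:
  S1: 561.566 km
  S2: 434.473 km
  S3: 411.701 km
  S4: 296.387 km
  S5: 229.742 km
  → nearest: S5 (229.742 km)
Q2 at 0.534°N, 38.224°E:
  S1: 511.236 km
  S2: 437.332 km
  S3: 411.243 km
  S4: 305.172 km
  S5: 175.190 km
  → nearest: S5 (175.190 km)
Q3 at 0.464°N, 37.116°E:
  S1: 417.459 km
  S2: 319.519 km
  S3: 291.806 km
  S4: 195.915 km
  S5: 107.358 km
  → nearest: S5 (107.358 km)

Q1→S5; Q2→S5; Q3→S5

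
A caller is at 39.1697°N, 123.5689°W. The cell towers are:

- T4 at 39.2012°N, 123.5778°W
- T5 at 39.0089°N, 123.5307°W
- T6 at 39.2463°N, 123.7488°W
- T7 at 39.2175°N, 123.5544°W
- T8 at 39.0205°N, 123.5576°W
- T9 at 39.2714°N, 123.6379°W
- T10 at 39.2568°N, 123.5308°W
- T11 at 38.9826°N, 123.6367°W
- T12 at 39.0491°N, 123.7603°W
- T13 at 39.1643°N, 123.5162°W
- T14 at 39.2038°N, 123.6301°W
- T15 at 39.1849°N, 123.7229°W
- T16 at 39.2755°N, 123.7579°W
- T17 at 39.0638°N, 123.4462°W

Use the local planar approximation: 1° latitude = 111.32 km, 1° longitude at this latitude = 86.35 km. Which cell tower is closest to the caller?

Distances from 39.1697°N, 123.5689°W:
T4: √((0.0315·111.32)² + (-0.0089·86.35)²) = √(12.296103 + 0.590615) = 3.5898 km
T5: √((-0.1608·111.32)² + (0.0382·86.35)²) = √(320.419165 + 10.880564) = 18.2016 km
T6: √((0.0766·111.32)² + (-0.1799·86.35)²) = √(72.711639 + 241.316496) = 17.7208 km
T7: √((0.0478·111.32)² + (0.0145·86.35)²) = √(28.314063 + 1.567692) = 5.4664 km
T8: √((-0.1492·111.32)² + (0.0113·86.35)²) = √(275.857021 + 0.952098) = 16.6376 km
T9: √((0.1017·111.32)² + (-0.0690·86.35)²) = √(128.170566 + 35.499551) = 12.7934 km
T10: √((0.0871·111.32)² + (0.0381·86.35)²) = √(94.011873 + 10.823672) = 10.2389 km
T11: √((-0.1871·111.32)² + (-0.0678·86.35)²) = √(433.804418 + 34.275522) = 21.6352 km
T12: √((-0.1206·111.32)² + (-0.1914·86.35)²) = √(180.235780 + 273.154620) = 21.2930 km
T13: √((-0.0054·111.32)² + (0.0527·86.35)²) = √(0.361355 + 20.708370) = 4.5902 km
T14: √((0.0341·111.32)² + (-0.0612·86.35)²) = √(14.409707 + 27.927209) = 6.5067 km
T15: √((0.0152·111.32)² + (-0.1540·86.35)²) = √(2.863081 + 176.834144) = 13.4051 km
T16: √((0.1058·111.32)² + (-0.1890·86.35)²) = √(138.713181 + 266.347296) = 20.1261 km
T17: √((-0.1059·111.32)² + (0.1227·86.35)²) = √(138.975523 + 112.257098) = 15.8503 km
Minimum: T4 at 3.5898 km.

T4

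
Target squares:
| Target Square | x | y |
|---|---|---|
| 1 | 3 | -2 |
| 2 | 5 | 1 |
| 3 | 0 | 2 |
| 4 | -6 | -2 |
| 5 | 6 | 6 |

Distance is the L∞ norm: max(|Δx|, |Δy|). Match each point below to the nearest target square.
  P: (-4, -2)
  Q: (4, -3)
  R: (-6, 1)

P at (-4, -2):
  1: max(|7|, |0|) = 7
  2: max(|9|, |3|) = 9
  3: max(|4|, |4|) = 4
  4: max(|-2|, |0|) = 2
  5: max(|10|, |8|) = 10
  → nearest: 4 (2)
Q at (4, -3):
  1: max(|-1|, |1|) = 1
  2: max(|1|, |4|) = 4
  3: max(|-4|, |5|) = 5
  4: max(|-10|, |1|) = 10
  5: max(|2|, |9|) = 9
  → nearest: 1 (1)
R at (-6, 1):
  1: max(|9|, |-3|) = 9
  2: max(|11|, |0|) = 11
  3: max(|6|, |1|) = 6
  4: max(|0|, |-3|) = 3
  5: max(|12|, |5|) = 12
  → nearest: 4 (3)

P→4; Q→1; R→4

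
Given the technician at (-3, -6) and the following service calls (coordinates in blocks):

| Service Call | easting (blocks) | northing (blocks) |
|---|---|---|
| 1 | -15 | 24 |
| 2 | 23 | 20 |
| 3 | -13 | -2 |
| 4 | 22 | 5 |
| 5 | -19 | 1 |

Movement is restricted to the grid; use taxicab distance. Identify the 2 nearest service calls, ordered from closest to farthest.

Distances from (-3, -6):
1: |-12| + |30| = 12 + 30 = 42 blocks
2: |26| + |26| = 26 + 26 = 52 blocks
3: |-10| + |4| = 10 + 4 = 14 blocks
4: |25| + |11| = 25 + 11 = 36 blocks
5: |-16| + |7| = 16 + 7 = 23 blocks
Sorted: 3 (14 blocks) < 5 (23 blocks) < 4 (36 blocks) < 1 (42 blocks) < …

3, 5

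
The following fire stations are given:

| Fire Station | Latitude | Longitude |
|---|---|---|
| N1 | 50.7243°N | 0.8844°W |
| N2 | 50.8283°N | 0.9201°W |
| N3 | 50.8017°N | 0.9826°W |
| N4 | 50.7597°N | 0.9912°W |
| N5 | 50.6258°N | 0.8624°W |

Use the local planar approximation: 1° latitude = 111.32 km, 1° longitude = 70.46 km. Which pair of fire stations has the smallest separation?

N3 and N4

Pairwise distances:
N3–N4: 4.7145 km
N2–N3: 5.3067 km
N1–N4: 8.4945 km
N2–N4: 9.1331 km
N1–N3: 11.0505 km
N1–N5: 11.0740 km
N1–N2: 11.8474 km
N4–N5: 17.4511 km
N3–N5: 21.3343 km
N2–N5: 22.9060 km
Closest pair: N3–N4 at 4.7145 km.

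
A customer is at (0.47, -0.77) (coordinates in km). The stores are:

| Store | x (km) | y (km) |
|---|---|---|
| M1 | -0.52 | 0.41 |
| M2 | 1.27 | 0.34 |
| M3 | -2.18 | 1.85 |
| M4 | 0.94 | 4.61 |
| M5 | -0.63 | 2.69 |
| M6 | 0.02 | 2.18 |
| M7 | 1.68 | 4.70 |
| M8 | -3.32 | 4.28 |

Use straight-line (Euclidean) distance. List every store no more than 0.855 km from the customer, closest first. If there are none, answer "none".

none

Distances from (0.47, -0.77):
M1: √((-0.99)² + (1.18)²) = √(0.9801 + 1.3924) = 1.54 km
M2: √((0.80)² + (1.11)²) = √(0.6400 + 1.2321) = 1.37 km
M3: √((-2.65)² + (2.62)²) = √(7.0225 + 6.8644) = 3.73 km
M4: √((0.47)² + (5.38)²) = √(0.2209 + 28.9444) = 5.40 km
M5: √((-1.10)² + (3.46)²) = √(1.2100 + 11.9716) = 3.63 km
M6: √((-0.45)² + (2.95)²) = √(0.2025 + 8.7025) = 2.98 km
M7: √((1.21)² + (5.47)²) = √(1.4641 + 29.9209) = 5.60 km
M8: √((-3.79)² + (5.05)²) = √(14.3641 + 25.5025) = 6.31 km
Threshold 0.855 km: none within range.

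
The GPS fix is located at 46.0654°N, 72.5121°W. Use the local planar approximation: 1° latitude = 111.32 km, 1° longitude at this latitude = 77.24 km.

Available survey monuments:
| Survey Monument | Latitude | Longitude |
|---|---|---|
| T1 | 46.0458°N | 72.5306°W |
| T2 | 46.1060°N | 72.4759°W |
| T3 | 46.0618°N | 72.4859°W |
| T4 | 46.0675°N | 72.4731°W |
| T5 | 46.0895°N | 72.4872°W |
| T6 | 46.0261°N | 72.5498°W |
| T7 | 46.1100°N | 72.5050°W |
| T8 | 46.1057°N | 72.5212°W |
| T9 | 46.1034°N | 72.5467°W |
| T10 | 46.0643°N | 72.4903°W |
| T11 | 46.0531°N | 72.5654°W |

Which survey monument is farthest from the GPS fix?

T2

Distances from 46.0654°N, 72.5121°W:
T1: √((-0.0196·111.32)² + (-0.0185·77.24)²) = √(4.760565 + 2.041870) = 2.6081 km
T2: √((0.0406·111.32)² + (0.0362·77.24)²) = √(20.426712 + 7.818108) = 5.3146 km
T3: √((-0.0036·111.32)² + (0.0262·77.24)²) = √(0.160602 + 4.095313) = 2.0630 km
T4: √((0.0021·111.32)² + (0.0390·77.24)²) = √(0.054649 + 9.074313) = 3.0214 km
T5: √((0.0241·111.32)² + (0.0249·77.24)²) = √(7.197480 + 3.698991) = 3.3010 km
T6: √((-0.0393·111.32)² + (-0.0377·77.24)²) = √(19.139540 + 8.479441) = 5.2554 km
T7: √((0.0446·111.32)² + (0.0071·77.24)²) = √(24.649954 + 0.300747) = 4.9951 km
T8: √((0.0403·111.32)² + (-0.0091·77.24)²) = √(20.125955 + 0.494046) = 4.5409 km
T9: √((0.0380·111.32)² + (-0.0346·77.24)²) = √(17.894254 + 7.142278) = 5.0037 km
T10: √((-0.0011·111.32)² + (0.0218·77.24)²) = √(0.014994 + 2.835290) = 1.6883 km
T11: √((-0.0123·111.32)² + (-0.0533·77.24)²) = √(1.874807 + 16.948800) = 4.3386 km
Maximum: T2 at 5.3146 km.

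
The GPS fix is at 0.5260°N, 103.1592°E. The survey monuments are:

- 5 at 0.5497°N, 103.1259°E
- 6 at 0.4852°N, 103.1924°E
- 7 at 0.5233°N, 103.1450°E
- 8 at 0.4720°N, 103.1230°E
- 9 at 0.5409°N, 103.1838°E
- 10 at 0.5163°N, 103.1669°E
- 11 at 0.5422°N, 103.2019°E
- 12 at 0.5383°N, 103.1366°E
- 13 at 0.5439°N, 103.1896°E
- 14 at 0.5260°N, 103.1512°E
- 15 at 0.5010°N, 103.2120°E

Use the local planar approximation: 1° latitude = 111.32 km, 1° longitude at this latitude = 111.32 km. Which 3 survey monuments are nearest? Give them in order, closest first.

Distances from 0.5260°N, 103.1592°E:
5: 4.5500 km
6: 5.8556 km
7: 1.6091 km
8: 7.2370 km
9: 3.2016 km
10: 1.3787 km
11: 5.0840 km
12: 2.8643 km
13: 3.9272 km
14: 0.8906 km
15: 6.5033 km
Sorted: 14 (0.8906 km) < 10 (1.3787 km) < 7 (1.6091 km) < 12 (2.8643 km) < 9 (3.2016 km) < …

14, 10, 7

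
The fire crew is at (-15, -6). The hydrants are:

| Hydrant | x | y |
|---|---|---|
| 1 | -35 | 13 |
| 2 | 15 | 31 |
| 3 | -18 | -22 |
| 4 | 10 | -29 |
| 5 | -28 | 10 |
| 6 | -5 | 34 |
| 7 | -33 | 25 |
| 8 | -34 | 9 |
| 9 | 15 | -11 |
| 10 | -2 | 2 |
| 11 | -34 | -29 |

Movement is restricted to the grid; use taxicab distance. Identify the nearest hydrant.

3

Distances from (-15, -6):
1: 39
2: 67
3: 19
4: 48
5: 29
6: 50
7: 49
8: 34
9: 35
10: 21
11: 42
Minimum: 3 at 19.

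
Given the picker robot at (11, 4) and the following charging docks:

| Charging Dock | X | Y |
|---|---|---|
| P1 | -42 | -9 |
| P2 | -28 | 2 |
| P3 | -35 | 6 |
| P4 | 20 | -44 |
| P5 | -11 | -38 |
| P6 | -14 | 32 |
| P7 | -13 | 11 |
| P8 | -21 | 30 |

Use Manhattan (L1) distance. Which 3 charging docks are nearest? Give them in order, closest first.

P7, P2, P3

Distances from (11, 4):
P1: |-53| + |-13| = 53 + 13 = 66
P2: |-39| + |-2| = 39 + 2 = 41
P3: |-46| + |2| = 46 + 2 = 48
P4: |9| + |-48| = 9 + 48 = 57
P5: |-22| + |-42| = 22 + 42 = 64
P6: |-25| + |28| = 25 + 28 = 53
P7: |-24| + |7| = 24 + 7 = 31
P8: |-32| + |26| = 32 + 26 = 58
Sorted: P7 (31) < P2 (41) < P3 (48) < P6 (53) < P4 (57) < …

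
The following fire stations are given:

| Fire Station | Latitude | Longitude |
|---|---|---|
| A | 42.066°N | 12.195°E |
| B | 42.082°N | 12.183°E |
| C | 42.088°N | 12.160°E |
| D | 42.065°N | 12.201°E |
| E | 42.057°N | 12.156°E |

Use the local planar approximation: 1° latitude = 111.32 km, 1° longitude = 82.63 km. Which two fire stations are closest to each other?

Pairwise distances:
A–B: 2.039 km
A–C: 3.790 km
A–D: 0.508 km
A–E: 3.375 km
B–C: 2.014 km
B–D: 2.407 km
B–E: 3.567 km
C–D: 4.247 km
C–E: 3.467 km
D–E: 3.824 km
Closest pair: A–D at 0.508 km.

A and D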